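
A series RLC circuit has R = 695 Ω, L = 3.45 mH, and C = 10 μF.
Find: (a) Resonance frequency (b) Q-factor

Step 1 — Resonance condition Im(Z)=0 gives ω₀ = 1/√(LC).
Step 2 — ω₀ = 1/√(0.00345·1e-05) = 5384 rad/s.
Step 3 — f₀ = ω₀/(2π) = 856.9 Hz.
Step 4 — Series Q: Q = ω₀L/R = 5384·0.00345/695 = 0.02673.

(a) f₀ = 856.9 Hz  (b) Q = 0.02673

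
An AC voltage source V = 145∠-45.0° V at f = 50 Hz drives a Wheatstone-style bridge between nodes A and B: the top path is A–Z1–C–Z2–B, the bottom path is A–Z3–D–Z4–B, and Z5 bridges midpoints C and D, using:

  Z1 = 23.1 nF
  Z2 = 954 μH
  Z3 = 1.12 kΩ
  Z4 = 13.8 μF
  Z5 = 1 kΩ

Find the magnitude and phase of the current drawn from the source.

Step 1 — Angular frequency: ω = 2π·f = 2π·50 = 314.2 rad/s.
Step 2 — Component impedances:
  Z1: Z = 1/(jωC) = -j/(ω·C) = 0 - j1.378e+05 Ω
  Z2: Z = jωL = j·314.2·0.000954 = 0 + j0.2997 Ω
  Z3: Z = R = 1120 Ω
  Z4: Z = 1/(jωC) = -j/(ω·C) = 0 - j230.7 Ω
  Z5: Z = R = 1000 Ω
Step 3 — Bridge requires nodal analysis (the Z5 bridge couples midpoints C and D, so the two paths cannot be reduced to a simple series/parallel combination). Setting node B to ground and injecting 1 A at node A, the 3-node admittance system at A, C, D solves to V_A = Z_AB = 1167 - j228.6 Ω = 1189∠-11.1° Ω.
Step 4 — Source phasor: V = 145∠-45.0° V = 102.5 - j102.5 V.
Step 5 — Ohm's law: I = V / Z_total = (102.5 - j102.5) / (1167 - j228.6) = 0.1012 - j0.06805 A.
Step 6 — Convert to polar: |I| = 0.122 A, ∠I = -33.9°.

I = 0.122∠-33.9° A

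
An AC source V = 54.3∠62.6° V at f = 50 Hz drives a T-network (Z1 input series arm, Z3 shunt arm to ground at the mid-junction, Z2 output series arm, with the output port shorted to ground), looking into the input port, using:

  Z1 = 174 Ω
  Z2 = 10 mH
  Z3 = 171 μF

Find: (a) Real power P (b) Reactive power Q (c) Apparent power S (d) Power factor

Step 1 — Angular frequency: ω = 2π·f = 2π·50 = 314.2 rad/s.
Step 2 — Component impedances:
  Z1: Z = R = 174 Ω
  Z2: Z = jωL = j·314.2·0.01 = 0 + j3.142 Ω
  Z3: Z = 1/(jωC) = -j/(ω·C) = 0 - j18.61 Ω
Step 3 — With the output port shorted to ground, the output series arm Z2 runs from the junction to ground; the shunt arm Z3 also runs from the junction to ground. They appear in parallel: Z3 || Z2 = 0 + j3.779 Ω.
Step 4 — Series with input arm Z1: Z_in = Z1 + (Z3 || Z2) = 174 + j3.779 Ω = 174∠1.2° Ω.
Step 5 — Source phasor: V = 54.3∠62.6° V = 24.99 + j48.21 V.
Step 6 — Current: I = V / Z = 0.1496 + j0.2738 A = 0.312∠61.4° A.
Step 7 — Complex power: S = V·I* = 16.94 + j0.3679 VA.
Step 8 — Real power: P = Re(S) = 16.94 W.
Step 9 — Reactive power: Q = Im(S) = 0.3679 VAR.
Step 10 — Apparent power: |S| = 16.94 VA.
Step 11 — Power factor: PF = P/|S| = 0.9998 (lagging).

(a) P = 16.94 W  (b) Q = 0.3679 VAR  (c) S = 16.94 VA  (d) PF = 0.9998 (lagging)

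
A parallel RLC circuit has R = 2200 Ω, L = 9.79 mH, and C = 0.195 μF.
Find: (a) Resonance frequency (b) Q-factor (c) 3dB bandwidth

Step 1 — Resonance: ω₀ = 1/√(LC) = 1/√(0.00979·1.95e-07) = 2.289e+04 rad/s.
Step 2 — f₀ = ω₀/(2π) = 3643 Hz.
Step 3 — Parallel Q: Q = R/(ω₀L) = 2200/(2.289e+04·0.00979) = 9.819.
Step 4 — Bandwidth: Δω = ω₀/Q = 2331 rad/s; BW = Δω/(2π) = 371 Hz.

(a) f₀ = 3643 Hz  (b) Q = 9.819  (c) BW = 371 Hz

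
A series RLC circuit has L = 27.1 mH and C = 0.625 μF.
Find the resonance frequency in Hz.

Step 1 — Resonance condition Im(Z)=0 gives ω₀ = 1/√(LC).
Step 2 — ω₀ = 1/√(0.0271·6.25e-07) = 7684 rad/s.
Step 3 — f₀ = ω₀/(2π) = 1223 Hz.

f₀ = 1223 Hz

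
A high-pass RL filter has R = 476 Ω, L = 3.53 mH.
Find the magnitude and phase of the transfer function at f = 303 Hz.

Step 1 — Angular frequency: ω = 2π·303 = 1904 rad/s.
Step 2 — Transfer function: H(jω) = jωL/(R + jωL).
Step 3 — Numerator jωL = j·6.72; denominator R + jωL = 476 + j6.72.
Step 4 — H = 0.0001993 + j0.01412.
Step 5 — Magnitude: |H| = 0.01412 (-37.0 dB); phase: φ = 89.2°.

|H| = 0.01412 (-37.0 dB), φ = 89.2°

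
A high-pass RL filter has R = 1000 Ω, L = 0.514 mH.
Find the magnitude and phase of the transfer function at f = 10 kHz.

Step 1 — Angular frequency: ω = 2π·1e+04 = 6.283e+04 rad/s.
Step 2 — Transfer function: H(jω) = jωL/(R + jωL).
Step 3 — Numerator jωL = j·32.3; denominator R + jωL = 1000 + j32.3.
Step 4 — H = 0.001042 + j0.03226.
Step 5 — Magnitude: |H| = 0.03228 (-29.8 dB); phase: φ = 88.2°.

|H| = 0.03228 (-29.8 dB), φ = 88.2°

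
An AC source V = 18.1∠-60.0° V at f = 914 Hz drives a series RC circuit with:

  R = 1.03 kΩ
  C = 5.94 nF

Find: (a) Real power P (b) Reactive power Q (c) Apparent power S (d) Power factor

Step 1 — Angular frequency: ω = 2π·f = 2π·914 = 5743 rad/s.
Step 2 — Component impedances:
  R: Z = R = 1030 Ω
  C: Z = 1/(jωC) = -j/(ω·C) = 0 - j2.931e+04 Ω
Step 3 — Series combination: Z_total = R + C = 1030 - j2.931e+04 Ω = 2.933e+04∠-88.0° Ω.
Step 4 — Source phasor: V = 18.1∠-60.0° V = 9.05 - j15.68 V.
Step 5 — Current: I = V / Z = 0.0005449 + j0.0002896 A = 0.0006171∠28.0° A.
Step 6 — Complex power: S = V·I* = 0.0003922 - j0.01116 VA.
Step 7 — Real power: P = Re(S) = 0.0003922 W.
Step 8 — Reactive power: Q = Im(S) = -0.01116 VAR.
Step 9 — Apparent power: |S| = 0.01117 VA.
Step 10 — Power factor: PF = P/|S| = 0.03511 (leading).

(a) P = 0.0003922 W  (b) Q = -0.01116 VAR  (c) S = 0.01117 VA  (d) PF = 0.03511 (leading)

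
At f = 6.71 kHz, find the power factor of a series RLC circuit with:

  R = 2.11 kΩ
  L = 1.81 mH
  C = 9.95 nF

Step 1 — Angular frequency: ω = 2π·f = 2π·6710 = 4.216e+04 rad/s.
Step 2 — Component impedances:
  R: Z = R = 2110 Ω
  L: Z = jωL = j·4.216e+04·0.00181 = 0 + j76.31 Ω
  C: Z = 1/(jωC) = -j/(ω·C) = 0 - j2384 Ω
Step 3 — Series combination: Z_total = R + L + C = 2110 - j2308 Ω = 3127∠-47.6° Ω.
Step 4 — Power factor: PF = cos(φ) = Re(Z)/|Z| = 2110/3127 = 0.6748.
Step 5 — Type: Im(Z) = -2308 ⇒ leading (phase φ = -47.6°).

PF = 0.6748 (leading, φ = -47.6°)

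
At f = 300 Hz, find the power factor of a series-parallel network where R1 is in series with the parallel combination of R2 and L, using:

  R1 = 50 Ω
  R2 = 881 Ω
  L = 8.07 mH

Step 1 — Angular frequency: ω = 2π·f = 2π·300 = 1885 rad/s.
Step 2 — Component impedances:
  R1: Z = R = 50 Ω
  R2: Z = R = 881 Ω
  L: Z = jωL = j·1885·0.00807 = 0 + j15.21 Ω
Step 3 — Parallel branch: R2 || L = 1/(1/R2 + 1/L) = 0.2626 + j15.21 Ω.
Step 4 — Series with R1: Z_total = R1 + (R2 || L) = 50.26 + j15.21 Ω = 52.51∠16.8° Ω.
Step 5 — Power factor: PF = cos(φ) = Re(Z)/|Z| = 50.26/52.51 = 0.9572.
Step 6 — Type: Im(Z) = 15.21 ⇒ lagging (phase φ = 16.8°).

PF = 0.9572 (lagging, φ = 16.8°)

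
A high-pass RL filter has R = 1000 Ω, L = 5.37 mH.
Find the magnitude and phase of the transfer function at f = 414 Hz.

Step 1 — Angular frequency: ω = 2π·414 = 2601 rad/s.
Step 2 — Transfer function: H(jω) = jωL/(R + jωL).
Step 3 — Numerator jωL = j·13.97; denominator R + jωL = 1000 + j13.97.
Step 4 — H = 0.0001951 + j0.01397.
Step 5 — Magnitude: |H| = 0.01397 (-37.1 dB); phase: φ = 89.2°.

|H| = 0.01397 (-37.1 dB), φ = 89.2°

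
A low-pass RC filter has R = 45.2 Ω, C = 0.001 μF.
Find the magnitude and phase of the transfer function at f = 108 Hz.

Step 1 — Angular frequency: ω = 2π·108 = 678.6 rad/s.
Step 2 — Transfer function: H(jω) = 1/(1 + jωRC).
Step 3 — Denominator: 1 + jωRC = 1 + j·678.6·45.2·1e-09 = 1 + j3.067e-05.
Step 4 — H = 1 - j3.067e-05.
Step 5 — Magnitude: |H| = 1 (-0.0 dB); phase: φ = -0.0°.

|H| = 1 (-0.0 dB), φ = -0.0°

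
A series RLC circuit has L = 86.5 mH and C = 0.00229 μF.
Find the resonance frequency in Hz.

Step 1 — Resonance condition Im(Z)=0 gives ω₀ = 1/√(LC).
Step 2 — ω₀ = 1/√(0.0865·2.29e-09) = 7.105e+04 rad/s.
Step 3 — f₀ = ω₀/(2π) = 1.131e+04 Hz.

f₀ = 1.131e+04 Hz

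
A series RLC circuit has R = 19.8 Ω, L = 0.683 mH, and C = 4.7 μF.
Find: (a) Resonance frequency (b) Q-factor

Step 1 — Resonance condition Im(Z)=0 gives ω₀ = 1/√(LC).
Step 2 — ω₀ = 1/√(0.000683·4.7e-06) = 1.765e+04 rad/s.
Step 3 — f₀ = ω₀/(2π) = 2809 Hz.
Step 4 — Series Q: Q = ω₀L/R = 1.765e+04·0.000683/19.8 = 0.6088.

(a) f₀ = 2809 Hz  (b) Q = 0.6088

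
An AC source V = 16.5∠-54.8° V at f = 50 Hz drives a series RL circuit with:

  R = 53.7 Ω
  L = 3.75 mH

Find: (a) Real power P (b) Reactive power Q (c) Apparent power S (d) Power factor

Step 1 — Angular frequency: ω = 2π·f = 2π·50 = 314.2 rad/s.
Step 2 — Component impedances:
  R: Z = R = 53.7 Ω
  L: Z = jωL = j·314.2·0.00375 = 0 + j1.178 Ω
Step 3 — Series combination: Z_total = R + L = 53.7 + j1.178 Ω = 53.71∠1.3° Ω.
Step 4 — Source phasor: V = 16.5∠-54.8° V = 9.511 - j13.48 V.
Step 5 — Current: I = V / Z = 0.1715 - j0.2548 A = 0.3072∠-56.1° A.
Step 6 — Complex power: S = V·I* = 5.067 + j0.1112 VA.
Step 7 — Real power: P = Re(S) = 5.067 W.
Step 8 — Reactive power: Q = Im(S) = 0.1112 VAR.
Step 9 — Apparent power: |S| = 5.069 VA.
Step 10 — Power factor: PF = P/|S| = 0.9998 (lagging).

(a) P = 5.067 W  (b) Q = 0.1112 VAR  (c) S = 5.069 VA  (d) PF = 0.9998 (lagging)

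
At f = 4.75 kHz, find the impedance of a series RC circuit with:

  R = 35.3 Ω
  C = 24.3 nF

Step 1 — Angular frequency: ω = 2π·f = 2π·4750 = 2.985e+04 rad/s.
Step 2 — Component impedances:
  R: Z = R = 35.3 Ω
  C: Z = 1/(jωC) = -j/(ω·C) = 0 - j1379 Ω
Step 3 — Series combination: Z_total = R + C = 35.3 - j1379 Ω = 1379∠-88.5° Ω.

Z = 35.3 - j1379 Ω = 1379∠-88.5° Ω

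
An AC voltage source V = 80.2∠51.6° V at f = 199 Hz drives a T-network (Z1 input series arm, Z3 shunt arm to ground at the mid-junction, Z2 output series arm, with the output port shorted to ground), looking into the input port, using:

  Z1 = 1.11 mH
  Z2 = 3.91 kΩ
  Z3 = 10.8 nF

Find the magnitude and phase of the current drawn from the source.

Step 1 — Angular frequency: ω = 2π·f = 2π·199 = 1250 rad/s.
Step 2 — Component impedances:
  Z1: Z = jωL = j·1250·0.00111 = 0 + j1.388 Ω
  Z2: Z = R = 3910 Ω
  Z3: Z = 1/(jωC) = -j/(ω·C) = 0 - j7.405e+04 Ω
Step 3 — With the output port shorted to ground, the output series arm Z2 runs from the junction to ground; the shunt arm Z3 also runs from the junction to ground. They appear in parallel: Z3 || Z2 = 3899 - j205.9 Ω.
Step 4 — Series with input arm Z1: Z_in = Z1 + (Z3 || Z2) = 3899 - j204.5 Ω = 3904∠-3.0° Ω.
Step 5 — Source phasor: V = 80.2∠51.6° V = 49.82 + j62.85 V.
Step 6 — Ohm's law: I = V / Z_total = (49.82 + j62.85) / (3899 - j204.5) = 0.0119 + j0.01674 A.
Step 7 — Convert to polar: |I| = 0.02054 A, ∠I = 54.6°.

I = 0.02054∠54.6° A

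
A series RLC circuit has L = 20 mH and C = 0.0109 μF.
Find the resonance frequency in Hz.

Step 1 — Resonance condition Im(Z)=0 gives ω₀ = 1/√(LC).
Step 2 — ω₀ = 1/√(0.02·1.09e-08) = 6.773e+04 rad/s.
Step 3 — f₀ = ω₀/(2π) = 1.078e+04 Hz.

f₀ = 1.078e+04 Hz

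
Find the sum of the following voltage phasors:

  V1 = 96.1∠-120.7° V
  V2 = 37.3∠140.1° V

Step 1 — Convert each phasor to rectangular form:
  V1 = 96.1·(cos(-120.7°) + j·sin(-120.7°)) = -49.06 - j82.63 V
  V2 = 37.3·(cos(140.1°) + j·sin(140.1°)) = -28.62 + j23.93 V
Step 2 — Sum components: V_total = -77.68 - j58.71 V.
Step 3 — Convert to polar: |V_total| = 97.37 V, ∠V_total = -142.9°.

V_total = 97.37∠-142.9° V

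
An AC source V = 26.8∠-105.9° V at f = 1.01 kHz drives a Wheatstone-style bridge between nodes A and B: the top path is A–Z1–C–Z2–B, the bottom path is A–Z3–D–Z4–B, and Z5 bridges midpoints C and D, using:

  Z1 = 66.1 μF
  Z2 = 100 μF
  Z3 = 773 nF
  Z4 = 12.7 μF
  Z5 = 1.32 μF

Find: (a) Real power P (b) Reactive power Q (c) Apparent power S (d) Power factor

Step 1 — Angular frequency: ω = 2π·f = 2π·1010 = 6346 rad/s.
Step 2 — Component impedances:
  Z1: Z = 1/(jωC) = -j/(ω·C) = 0 - j2.384 Ω
  Z2: Z = 1/(jωC) = -j/(ω·C) = 0 - j1.576 Ω
  Z3: Z = 1/(jωC) = -j/(ω·C) = 0 - j203.9 Ω
  Z4: Z = 1/(jωC) = -j/(ω·C) = 0 - j12.41 Ω
  Z5: Z = 1/(jωC) = -j/(ω·C) = 0 - j119.4 Ω
Step 3 — Bridge requires nodal analysis (the Z5 bridge couples midpoints C and D, so the two paths cannot be reduced to a simple series/parallel combination). Setting node B to ground and injecting 1 A at node A, the 3-node admittance system at A, C, D solves to V_A = Z_AB = 0 - j3.875 Ω = 3.875∠-90.0° Ω.
Step 4 — Source phasor: V = 26.8∠-105.9° V = -7.342 - j25.77 V.
Step 5 — Current: I = V / Z = 6.651 - j1.895 A = 6.916∠-15.9° A.
Step 6 — Complex power: S = V·I* = 0 - j185.3 VA.
Step 7 — Real power: P = Re(S) = 0 W.
Step 8 — Reactive power: Q = Im(S) = -185.3 VAR.
Step 9 — Apparent power: |S| = 185.3 VA.
Step 10 — Power factor: PF = P/|S| = 0 (leading).

(a) P = 0 W  (b) Q = -185.3 VAR  (c) S = 185.3 VA  (d) PF = 0 (leading)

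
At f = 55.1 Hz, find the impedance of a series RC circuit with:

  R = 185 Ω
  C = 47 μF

Step 1 — Angular frequency: ω = 2π·f = 2π·55.1 = 346.2 rad/s.
Step 2 — Component impedances:
  R: Z = R = 185 Ω
  C: Z = 1/(jωC) = -j/(ω·C) = 0 - j61.46 Ω
Step 3 — Series combination: Z_total = R + C = 185 - j61.46 Ω = 194.9∠-18.4° Ω.

Z = 185 - j61.46 Ω = 194.9∠-18.4° Ω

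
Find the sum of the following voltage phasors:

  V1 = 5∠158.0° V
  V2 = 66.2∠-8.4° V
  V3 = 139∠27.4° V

Step 1 — Convert each phasor to rectangular form:
  V1 = 5·(cos(158.0°) + j·sin(158.0°)) = -4.636 + j1.873 V
  V2 = 66.2·(cos(-8.4°) + j·sin(-8.4°)) = 65.49 - j9.671 V
  V3 = 139·(cos(27.4°) + j·sin(27.4°)) = 123.4 + j63.97 V
Step 2 — Sum components: V_total = 184.3 + j56.17 V.
Step 3 — Convert to polar: |V_total| = 192.6 V, ∠V_total = 17.0°.

V_total = 192.6∠17.0° V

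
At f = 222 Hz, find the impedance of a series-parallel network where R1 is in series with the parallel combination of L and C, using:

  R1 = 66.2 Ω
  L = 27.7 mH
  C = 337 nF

Step 1 — Angular frequency: ω = 2π·f = 2π·222 = 1395 rad/s.
Step 2 — Component impedances:
  R1: Z = R = 66.2 Ω
  L: Z = jωL = j·1395·0.0277 = 0 + j38.64 Ω
  C: Z = 1/(jωC) = -j/(ω·C) = 0 - j2127 Ω
Step 3 — Parallel branch: L || C = 1/(1/L + 1/C) = 0 + j39.35 Ω.
Step 4 — Series with R1: Z_total = R1 + (L || C) = 66.2 + j39.35 Ω = 77.01∠30.7° Ω.

Z = 66.2 + j39.35 Ω = 77.01∠30.7° Ω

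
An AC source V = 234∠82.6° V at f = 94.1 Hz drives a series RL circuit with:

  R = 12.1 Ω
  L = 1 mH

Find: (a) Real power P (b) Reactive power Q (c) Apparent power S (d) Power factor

Step 1 — Angular frequency: ω = 2π·f = 2π·94.1 = 591.2 rad/s.
Step 2 — Component impedances:
  R: Z = R = 12.1 Ω
  L: Z = jωL = j·591.2·0.001 = 0 + j0.5912 Ω
Step 3 — Series combination: Z_total = R + L = 12.1 + j0.5912 Ω = 12.11∠2.8° Ω.
Step 4 — Source phasor: V = 234∠82.6° V = 30.14 + j232.1 V.
Step 5 — Current: I = V / Z = 3.42 + j19.01 A = 19.32∠79.8° A.
Step 6 — Complex power: S = V·I* = 4515 + j220.6 VA.
Step 7 — Real power: P = Re(S) = 4515 W.
Step 8 — Reactive power: Q = Im(S) = 220.6 VAR.
Step 9 — Apparent power: |S| = 4520 VA.
Step 10 — Power factor: PF = P/|S| = 0.9988 (lagging).

(a) P = 4515 W  (b) Q = 220.6 VAR  (c) S = 4520 VA  (d) PF = 0.9988 (lagging)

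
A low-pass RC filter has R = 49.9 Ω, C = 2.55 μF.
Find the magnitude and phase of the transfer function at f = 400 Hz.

Step 1 — Angular frequency: ω = 2π·400 = 2513 rad/s.
Step 2 — Transfer function: H(jω) = 1/(1 + jωRC).
Step 3 — Denominator: 1 + jωRC = 1 + j·2513·49.9·2.55e-06 = 1 + j0.3198.
Step 4 — H = 0.9072 - j0.2901.
Step 5 — Magnitude: |H| = 0.9525 (-0.4 dB); phase: φ = -17.7°.

|H| = 0.9525 (-0.4 dB), φ = -17.7°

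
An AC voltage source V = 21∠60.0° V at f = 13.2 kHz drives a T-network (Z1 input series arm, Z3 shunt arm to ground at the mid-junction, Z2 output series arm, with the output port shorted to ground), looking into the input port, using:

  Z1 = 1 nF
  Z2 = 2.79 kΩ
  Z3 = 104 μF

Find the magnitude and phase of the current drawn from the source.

Step 1 — Angular frequency: ω = 2π·f = 2π·1.32e+04 = 8.294e+04 rad/s.
Step 2 — Component impedances:
  Z1: Z = 1/(jωC) = -j/(ω·C) = 0 - j1.206e+04 Ω
  Z2: Z = R = 2790 Ω
  Z3: Z = 1/(jωC) = -j/(ω·C) = 0 - j0.1159 Ω
Step 3 — With the output port shorted to ground, the output series arm Z2 runs from the junction to ground; the shunt arm Z3 also runs from the junction to ground. They appear in parallel: Z3 || Z2 = 4.817e-06 - j0.1159 Ω.
Step 4 — Series with input arm Z1: Z_in = Z1 + (Z3 || Z2) = 0 - j1.206e+04 Ω = 1.206e+04∠-90.0° Ω.
Step 5 — Source phasor: V = 21∠60.0° V = 10.5 + j18.19 V.
Step 6 — Ohm's law: I = V / Z_total = (10.5 + j18.19) / (0 - j1.206e+04) = -0.001508 + j0.0008708 A.
Step 7 — Convert to polar: |I| = 0.001742 A, ∠I = 150.0°.

I = 0.001742∠150.0° A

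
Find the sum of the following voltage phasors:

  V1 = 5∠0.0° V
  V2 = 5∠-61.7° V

Step 1 — Convert each phasor to rectangular form:
  V1 = 5·(cos(0.0°) + j·sin(0.0°)) = 5 V
  V2 = 5·(cos(-61.7°) + j·sin(-61.7°)) = 2.37 - j4.402 V
Step 2 — Sum components: V_total = 7.37 - j4.402 V.
Step 3 — Convert to polar: |V_total| = 8.585 V, ∠V_total = -30.9°.

V_total = 8.585∠-30.9° V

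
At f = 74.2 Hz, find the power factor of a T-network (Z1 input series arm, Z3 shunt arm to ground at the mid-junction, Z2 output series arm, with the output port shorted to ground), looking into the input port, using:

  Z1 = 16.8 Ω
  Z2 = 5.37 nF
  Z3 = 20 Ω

Step 1 — Angular frequency: ω = 2π·f = 2π·74.2 = 466.2 rad/s.
Step 2 — Component impedances:
  Z1: Z = R = 16.8 Ω
  Z2: Z = 1/(jωC) = -j/(ω·C) = 0 - j3.994e+05 Ω
  Z3: Z = R = 20 Ω
Step 3 — With the output port shorted to ground, the output series arm Z2 runs from the junction to ground; the shunt arm Z3 also runs from the junction to ground. They appear in parallel: Z3 || Z2 = 20 - j0.001001 Ω.
Step 4 — Series with input arm Z1: Z_in = Z1 + (Z3 || Z2) = 36.8 - j0.001001 Ω = 36.8∠-0.0° Ω.
Step 5 — Power factor: PF = cos(φ) = Re(Z)/|Z| = 36.8/36.8 = 1.
Step 6 — Type: Im(Z) = -0.001001 ⇒ leading (phase φ = -0.0°).

PF = 1 (leading, φ = -0.0°)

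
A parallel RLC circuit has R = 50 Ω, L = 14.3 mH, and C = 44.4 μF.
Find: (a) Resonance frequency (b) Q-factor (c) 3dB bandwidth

Step 1 — Resonance: ω₀ = 1/√(LC) = 1/√(0.0143·4.44e-05) = 1255 rad/s.
Step 2 — f₀ = ω₀/(2π) = 199.7 Hz.
Step 3 — Parallel Q: Q = R/(ω₀L) = 50/(1255·0.0143) = 2.786.
Step 4 — Bandwidth: Δω = ω₀/Q = 450.5 rad/s; BW = Δω/(2π) = 71.69 Hz.

(a) f₀ = 199.7 Hz  (b) Q = 2.786  (c) BW = 71.69 Hz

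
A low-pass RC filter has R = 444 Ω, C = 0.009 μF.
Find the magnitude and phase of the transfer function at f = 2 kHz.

Step 1 — Angular frequency: ω = 2π·2000 = 1.257e+04 rad/s.
Step 2 — Transfer function: H(jω) = 1/(1 + jωRC).
Step 3 — Denominator: 1 + jωRC = 1 + j·1.257e+04·444·9e-09 = 1 + j0.05022.
Step 4 — H = 0.9975 - j0.05009.
Step 5 — Magnitude: |H| = 0.9987 (-0.0 dB); phase: φ = -2.9°.

|H| = 0.9987 (-0.0 dB), φ = -2.9°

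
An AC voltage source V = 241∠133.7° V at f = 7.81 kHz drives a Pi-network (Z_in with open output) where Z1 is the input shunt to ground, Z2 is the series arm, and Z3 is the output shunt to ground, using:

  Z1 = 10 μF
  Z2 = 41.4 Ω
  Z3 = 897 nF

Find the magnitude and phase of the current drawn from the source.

Step 1 — Angular frequency: ω = 2π·f = 2π·7810 = 4.907e+04 rad/s.
Step 2 — Component impedances:
  Z1: Z = 1/(jωC) = -j/(ω·C) = 0 - j2.038 Ω
  Z2: Z = R = 41.4 Ω
  Z3: Z = 1/(jωC) = -j/(ω·C) = 0 - j22.72 Ω
Step 3 — With open output, the series arm Z2 and the output shunt Z3 appear in series to ground: Z2 + Z3 = 41.4 - j22.72 Ω.
Step 4 — Parallel with input shunt Z1: Z_in = Z1 || (Z2 + Z3) = 0.07389 - j1.994 Ω = 1.995∠-87.9° Ω.
Step 5 — Source phasor: V = 241∠133.7° V = -166.5 + j174.2 V.
Step 6 — Ohm's law: I = V / Z_total = (-166.5 + j174.2) / (0.07389 - j1.994) = -90.37 - j80.17 A.
Step 7 — Convert to polar: |I| = 120.8 A, ∠I = -138.4°.

I = 120.8∠-138.4° A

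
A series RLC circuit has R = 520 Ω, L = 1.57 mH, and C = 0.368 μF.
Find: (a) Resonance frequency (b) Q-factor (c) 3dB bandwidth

Step 1 — Resonance: ω₀ = 1/√(LC) = 1/√(0.00157·3.68e-07) = 4.16e+04 rad/s.
Step 2 — f₀ = ω₀/(2π) = 6621 Hz.
Step 3 — Series Q: Q = ω₀L/R = 4.16e+04·0.00157/520 = 0.1256.
Step 4 — Bandwidth: Δω = ω₀/Q = 3.312e+05 rad/s; BW = Δω/(2π) = 5.271e+04 Hz.

(a) f₀ = 6621 Hz  (b) Q = 0.1256  (c) BW = 5.271e+04 Hz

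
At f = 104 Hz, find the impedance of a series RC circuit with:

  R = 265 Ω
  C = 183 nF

Step 1 — Angular frequency: ω = 2π·f = 2π·104 = 653.5 rad/s.
Step 2 — Component impedances:
  R: Z = R = 265 Ω
  C: Z = 1/(jωC) = -j/(ω·C) = 0 - j8362 Ω
Step 3 — Series combination: Z_total = R + C = 265 - j8362 Ω = 8367∠-88.2° Ω.

Z = 265 - j8362 Ω = 8367∠-88.2° Ω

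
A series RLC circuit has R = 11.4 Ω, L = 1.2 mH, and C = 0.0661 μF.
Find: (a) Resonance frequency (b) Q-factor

Step 1 — Resonance condition Im(Z)=0 gives ω₀ = 1/√(LC).
Step 2 — ω₀ = 1/√(0.0012·6.61e-08) = 1.123e+05 rad/s.
Step 3 — f₀ = ω₀/(2π) = 1.787e+04 Hz.
Step 4 — Series Q: Q = ω₀L/R = 1.123e+05·0.0012/11.4 = 11.82.

(a) f₀ = 1.787e+04 Hz  (b) Q = 11.82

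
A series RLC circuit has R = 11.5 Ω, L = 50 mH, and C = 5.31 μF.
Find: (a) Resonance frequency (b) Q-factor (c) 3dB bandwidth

Step 1 — Resonance: ω₀ = 1/√(LC) = 1/√(0.05·5.31e-06) = 1941 rad/s.
Step 2 — f₀ = ω₀/(2π) = 308.9 Hz.
Step 3 — Series Q: Q = ω₀L/R = 1941·0.05/11.5 = 8.438.
Step 4 — Bandwidth: Δω = ω₀/Q = 230 rad/s; BW = Δω/(2π) = 36.61 Hz.

(a) f₀ = 308.9 Hz  (b) Q = 8.438  (c) BW = 36.61 Hz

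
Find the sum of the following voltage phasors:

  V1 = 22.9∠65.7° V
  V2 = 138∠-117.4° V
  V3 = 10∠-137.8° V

Step 1 — Convert each phasor to rectangular form:
  V1 = 22.9·(cos(65.7°) + j·sin(65.7°)) = 9.424 + j20.87 V
  V2 = 138·(cos(-117.4°) + j·sin(-117.4°)) = -63.51 - j122.5 V
  V3 = 10·(cos(-137.8°) + j·sin(-137.8°)) = -7.408 - j6.717 V
Step 2 — Sum components: V_total = -61.49 - j108.4 V.
Step 3 — Convert to polar: |V_total| = 124.6 V, ∠V_total = -119.6°.

V_total = 124.6∠-119.6° V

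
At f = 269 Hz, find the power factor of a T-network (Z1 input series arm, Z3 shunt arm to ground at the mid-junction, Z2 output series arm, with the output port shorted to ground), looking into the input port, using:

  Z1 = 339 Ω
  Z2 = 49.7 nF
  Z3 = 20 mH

Step 1 — Angular frequency: ω = 2π·f = 2π·269 = 1690 rad/s.
Step 2 — Component impedances:
  Z1: Z = R = 339 Ω
  Z2: Z = 1/(jωC) = -j/(ω·C) = 0 - j1.19e+04 Ω
  Z3: Z = jωL = j·1690·0.02 = 0 + j33.8 Ω
Step 3 — With the output port shorted to ground, the output series arm Z2 runs from the junction to ground; the shunt arm Z3 also runs from the junction to ground. They appear in parallel: Z3 || Z2 = 0 + j33.9 Ω.
Step 4 — Series with input arm Z1: Z_in = Z1 + (Z3 || Z2) = 339 + j33.9 Ω = 340.7∠5.7° Ω.
Step 5 — Power factor: PF = cos(φ) = Re(Z)/|Z| = 339/340.7 = 0.995.
Step 6 — Type: Im(Z) = 33.9 ⇒ lagging (phase φ = 5.7°).

PF = 0.995 (lagging, φ = 5.7°)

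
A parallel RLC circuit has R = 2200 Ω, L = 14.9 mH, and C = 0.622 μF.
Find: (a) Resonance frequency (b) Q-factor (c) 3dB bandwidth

Step 1 — Resonance: ω₀ = 1/√(LC) = 1/√(0.0149·6.22e-07) = 1.039e+04 rad/s.
Step 2 — f₀ = ω₀/(2π) = 1653 Hz.
Step 3 — Parallel Q: Q = R/(ω₀L) = 2200/(1.039e+04·0.0149) = 14.21.
Step 4 — Bandwidth: Δω = ω₀/Q = 730.8 rad/s; BW = Δω/(2π) = 116.3 Hz.

(a) f₀ = 1653 Hz  (b) Q = 14.21  (c) BW = 116.3 Hz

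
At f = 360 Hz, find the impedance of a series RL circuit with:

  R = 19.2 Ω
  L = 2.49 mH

Step 1 — Angular frequency: ω = 2π·f = 2π·360 = 2262 rad/s.
Step 2 — Component impedances:
  R: Z = R = 19.2 Ω
  L: Z = jωL = j·2262·0.00249 = 0 + j5.632 Ω
Step 3 — Series combination: Z_total = R + L = 19.2 + j5.632 Ω = 20.01∠16.3° Ω.

Z = 19.2 + j5.632 Ω = 20.01∠16.3° Ω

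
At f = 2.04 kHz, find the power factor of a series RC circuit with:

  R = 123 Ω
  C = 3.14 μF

Step 1 — Angular frequency: ω = 2π·f = 2π·2040 = 1.282e+04 rad/s.
Step 2 — Component impedances:
  R: Z = R = 123 Ω
  C: Z = 1/(jωC) = -j/(ω·C) = 0 - j24.85 Ω
Step 3 — Series combination: Z_total = R + C = 123 - j24.85 Ω = 125.5∠-11.4° Ω.
Step 4 — Power factor: PF = cos(φ) = Re(Z)/|Z| = 123/125.48 = 0.9802.
Step 5 — Type: Im(Z) = -24.85 ⇒ leading (phase φ = -11.4°).

PF = 0.9802 (leading, φ = -11.4°)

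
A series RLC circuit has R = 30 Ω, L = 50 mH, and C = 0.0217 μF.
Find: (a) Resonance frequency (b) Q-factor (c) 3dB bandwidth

Step 1 — Resonance condition Im(Z)=0 gives ω₀ = 1/√(LC).
Step 2 — ω₀ = 1/√(0.05·2.17e-08) = 3.036e+04 rad/s.
Step 3 — f₀ = ω₀/(2π) = 4832 Hz.
Step 4 — Series Q: Q = ω₀L/R = 3.036e+04·0.05/30 = 50.6.
Step 5 — 3dB bandwidth: Δω = ω₀/Q = 600 rad/s; BW = Δω/(2π) = 95.49 Hz.

(a) f₀ = 4832 Hz  (b) Q = 50.6  (c) BW = 95.49 Hz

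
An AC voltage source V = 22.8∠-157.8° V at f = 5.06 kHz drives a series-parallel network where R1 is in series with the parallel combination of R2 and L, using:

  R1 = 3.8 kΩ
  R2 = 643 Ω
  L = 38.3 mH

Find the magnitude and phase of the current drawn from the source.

Step 1 — Angular frequency: ω = 2π·f = 2π·5060 = 3.179e+04 rad/s.
Step 2 — Component impedances:
  R1: Z = R = 3800 Ω
  R2: Z = R = 643 Ω
  L: Z = jωL = j·3.179e+04·0.0383 = 0 + j1218 Ω
Step 3 — Parallel branch: R2 || L = 1/(1/R2 + 1/L) = 502.8 + j265.5 Ω.
Step 4 — Series with R1: Z_total = R1 + (R2 || L) = 4303 + j265.5 Ω = 4311∠3.5° Ω.
Step 5 — Source phasor: V = 22.8∠-157.8° V = -21.11 - j8.615 V.
Step 6 — Ohm's law: I = V / Z_total = (-21.11 - j8.615) / (4303 + j265.5) = -0.005011 - j0.001693 A.
Step 7 — Convert to polar: |I| = 0.005289 A, ∠I = -161.3°.

I = 0.005289∠-161.3° A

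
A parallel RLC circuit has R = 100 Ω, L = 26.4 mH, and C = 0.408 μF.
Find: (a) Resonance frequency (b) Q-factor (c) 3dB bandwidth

Step 1 — Resonance: ω₀ = 1/√(LC) = 1/√(0.0264·4.08e-07) = 9635 rad/s.
Step 2 — f₀ = ω₀/(2π) = 1534 Hz.
Step 3 — Parallel Q: Q = R/(ω₀L) = 100/(9635·0.0264) = 0.3931.
Step 4 — Bandwidth: Δω = ω₀/Q = 2.451e+04 rad/s; BW = Δω/(2π) = 3901 Hz.

(a) f₀ = 1534 Hz  (b) Q = 0.3931  (c) BW = 3901 Hz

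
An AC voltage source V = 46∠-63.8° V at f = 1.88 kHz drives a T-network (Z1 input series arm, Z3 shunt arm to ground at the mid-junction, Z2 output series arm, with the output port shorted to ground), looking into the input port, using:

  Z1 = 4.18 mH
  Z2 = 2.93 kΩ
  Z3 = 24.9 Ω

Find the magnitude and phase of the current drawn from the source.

Step 1 — Angular frequency: ω = 2π·f = 2π·1880 = 1.181e+04 rad/s.
Step 2 — Component impedances:
  Z1: Z = jωL = j·1.181e+04·0.00418 = 0 + j49.38 Ω
  Z2: Z = R = 2930 Ω
  Z3: Z = R = 24.9 Ω
Step 3 — With the output port shorted to ground, the output series arm Z2 runs from the junction to ground; the shunt arm Z3 also runs from the junction to ground. They appear in parallel: Z3 || Z2 = 24.69 Ω.
Step 4 — Series with input arm Z1: Z_in = Z1 + (Z3 || Z2) = 24.69 + j49.38 Ω = 55.2∠63.4° Ω.
Step 5 — Source phasor: V = 46∠-63.8° V = 20.31 - j41.27 V.
Step 6 — Ohm's law: I = V / Z_total = (20.31 - j41.27) / (24.69 + j49.38) = -0.5042 - j0.6634 A.
Step 7 — Convert to polar: |I| = 0.8333 A, ∠I = -127.2°.

I = 0.8333∠-127.2° A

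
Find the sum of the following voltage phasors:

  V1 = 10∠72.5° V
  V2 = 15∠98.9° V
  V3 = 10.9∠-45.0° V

Step 1 — Convert each phasor to rectangular form:
  V1 = 10·(cos(72.5°) + j·sin(72.5°)) = 3.007 + j9.537 V
  V2 = 15·(cos(98.9°) + j·sin(98.9°)) = -2.321 + j14.82 V
  V3 = 10.9·(cos(-45.0°) + j·sin(-45.0°)) = 7.707 - j7.707 V
Step 2 — Sum components: V_total = 8.394 + j16.65 V.
Step 3 — Convert to polar: |V_total| = 18.65 V, ∠V_total = 63.2°.

V_total = 18.65∠63.2° V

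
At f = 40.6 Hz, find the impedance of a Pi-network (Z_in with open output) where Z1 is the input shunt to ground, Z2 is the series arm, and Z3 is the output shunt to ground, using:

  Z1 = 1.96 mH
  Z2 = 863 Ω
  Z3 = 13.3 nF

Step 1 — Angular frequency: ω = 2π·f = 2π·40.6 = 255.1 rad/s.
Step 2 — Component impedances:
  Z1: Z = jωL = j·255.1·0.00196 = 0 + j0.5 Ω
  Z2: Z = R = 863 Ω
  Z3: Z = 1/(jωC) = -j/(ω·C) = 0 - j2.947e+05 Ω
Step 3 — With open output, the series arm Z2 and the output shunt Z3 appear in series to ground: Z2 + Z3 = 863 - j2.947e+05 Ω.
Step 4 — Parallel with input shunt Z1: Z_in = Z1 || (Z2 + Z3) = 2.483e-09 + j0.5 Ω = 0.5∠90.0° Ω.

Z = 2.483e-09 + j0.5 Ω = 0.5∠90.0° Ω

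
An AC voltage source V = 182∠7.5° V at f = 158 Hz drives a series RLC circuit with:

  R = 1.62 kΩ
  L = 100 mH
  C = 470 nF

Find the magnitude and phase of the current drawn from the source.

Step 1 — Angular frequency: ω = 2π·f = 2π·158 = 992.7 rad/s.
Step 2 — Component impedances:
  R: Z = R = 1620 Ω
  L: Z = jωL = j·992.7·0.1 = 0 + j99.27 Ω
  C: Z = 1/(jωC) = -j/(ω·C) = 0 - j2143 Ω
Step 3 — Series combination: Z_total = R + L + C = 1620 - j2044 Ω = 2608∠-51.6° Ω.
Step 4 — Source phasor: V = 182∠7.5° V = 180.4 + j23.76 V.
Step 5 — Ohm's law: I = V / Z_total = (180.4 + j23.76) / (1620 - j2044) = 0.03584 + j0.05988 A.
Step 6 — Convert to polar: |I| = 0.06978 A, ∠I = 59.1°.

I = 0.06978∠59.1° A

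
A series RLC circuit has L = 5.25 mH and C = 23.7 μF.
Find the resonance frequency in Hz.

Step 1 — Resonance condition Im(Z)=0 gives ω₀ = 1/√(LC).
Step 2 — ω₀ = 1/√(0.00525·2.37e-05) = 2835 rad/s.
Step 3 — f₀ = ω₀/(2π) = 451.2 Hz.

f₀ = 451.2 Hz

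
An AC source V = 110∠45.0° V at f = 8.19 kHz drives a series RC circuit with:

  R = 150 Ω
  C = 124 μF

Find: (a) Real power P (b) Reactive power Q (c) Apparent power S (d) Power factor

Step 1 — Angular frequency: ω = 2π·f = 2π·8190 = 5.146e+04 rad/s.
Step 2 — Component impedances:
  R: Z = R = 150 Ω
  C: Z = 1/(jωC) = -j/(ω·C) = 0 - j0.1567 Ω
Step 3 — Series combination: Z_total = R + C = 150 - j0.1567 Ω = 150∠-0.1° Ω.
Step 4 — Source phasor: V = 110∠45.0° V = 77.78 + j77.78 V.
Step 5 — Current: I = V / Z = 0.518 + j0.5191 A = 0.7333∠45.1° A.
Step 6 — Complex power: S = V·I* = 80.67 - j0.08428 VA.
Step 7 — Real power: P = Re(S) = 80.67 W.
Step 8 — Reactive power: Q = Im(S) = -0.08428 VAR.
Step 9 — Apparent power: |S| = 80.67 VA.
Step 10 — Power factor: PF = P/|S| = 1 (leading).

(a) P = 80.67 W  (b) Q = -0.08428 VAR  (c) S = 80.67 VA  (d) PF = 1 (leading)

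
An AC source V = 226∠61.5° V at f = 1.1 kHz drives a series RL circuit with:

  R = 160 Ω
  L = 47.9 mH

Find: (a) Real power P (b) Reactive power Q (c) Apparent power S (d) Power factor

Step 1 — Angular frequency: ω = 2π·f = 2π·1100 = 6912 rad/s.
Step 2 — Component impedances:
  R: Z = R = 160 Ω
  L: Z = jωL = j·6912·0.0479 = 0 + j331.1 Ω
Step 3 — Series combination: Z_total = R + L = 160 + j331.1 Ω = 367.7∠64.2° Ω.
Step 4 — Source phasor: V = 226∠61.5° V = 107.8 + j198.6 V.
Step 5 — Current: I = V / Z = 0.614 - j0.02902 A = 0.6146∠-2.7° A.
Step 6 — Complex power: S = V·I* = 60.44 + j125.1 VA.
Step 7 — Real power: P = Re(S) = 60.44 W.
Step 8 — Reactive power: Q = Im(S) = 125.1 VAR.
Step 9 — Apparent power: |S| = 138.9 VA.
Step 10 — Power factor: PF = P/|S| = 0.4351 (lagging).

(a) P = 60.44 W  (b) Q = 125.1 VAR  (c) S = 138.9 VA  (d) PF = 0.4351 (lagging)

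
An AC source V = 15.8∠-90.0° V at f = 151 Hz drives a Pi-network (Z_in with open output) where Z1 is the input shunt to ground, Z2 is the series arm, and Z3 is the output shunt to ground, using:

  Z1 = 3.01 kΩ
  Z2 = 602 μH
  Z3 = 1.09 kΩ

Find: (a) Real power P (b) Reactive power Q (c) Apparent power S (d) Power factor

Step 1 — Angular frequency: ω = 2π·f = 2π·151 = 948.8 rad/s.
Step 2 — Component impedances:
  Z1: Z = R = 3010 Ω
  Z2: Z = jωL = j·948.8·0.000602 = 0 + j0.5712 Ω
  Z3: Z = R = 1090 Ω
Step 3 — With open output, the series arm Z2 and the output shunt Z3 appear in series to ground: Z2 + Z3 = 1090 + j0.5712 Ω.
Step 4 — Parallel with input shunt Z1: Z_in = Z1 || (Z2 + Z3) = 800.2 + j0.3078 Ω = 800.2∠0.0° Ω.
Step 5 — Source phasor: V = 15.8∠-90.0° V = 0 - j15.8 V.
Step 6 — Current: I = V / Z = -7.596e-06 - j0.01974 A = 0.01974∠-90.0° A.
Step 7 — Complex power: S = V·I* = 0.312 + j0.00012 VA.
Step 8 — Real power: P = Re(S) = 0.312 W.
Step 9 — Reactive power: Q = Im(S) = 0.00012 VAR.
Step 10 — Apparent power: |S| = 0.312 VA.
Step 11 — Power factor: PF = P/|S| = 1 (lagging).

(a) P = 0.312 W  (b) Q = 0.00012 VAR  (c) S = 0.312 VA  (d) PF = 1 (lagging)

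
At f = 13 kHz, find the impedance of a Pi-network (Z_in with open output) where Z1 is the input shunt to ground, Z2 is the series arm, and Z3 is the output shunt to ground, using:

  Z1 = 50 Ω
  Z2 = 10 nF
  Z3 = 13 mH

Step 1 — Angular frequency: ω = 2π·f = 2π·1.3e+04 = 8.168e+04 rad/s.
Step 2 — Component impedances:
  Z1: Z = R = 50 Ω
  Z2: Z = 1/(jωC) = -j/(ω·C) = 0 - j1224 Ω
  Z3: Z = jωL = j·8.168e+04·0.013 = 0 + j1062 Ω
Step 3 — With open output, the series arm Z2 and the output shunt Z3 appear in series to ground: Z2 + Z3 = 0 - j162.4 Ω.
Step 4 — Parallel with input shunt Z1: Z_in = Z1 || (Z2 + Z3) = 45.67 - j14.06 Ω = 47.79∠-17.1° Ω.

Z = 45.67 - j14.06 Ω = 47.79∠-17.1° Ω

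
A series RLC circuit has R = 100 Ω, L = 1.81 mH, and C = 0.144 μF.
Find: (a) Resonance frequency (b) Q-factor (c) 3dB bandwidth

Step 1 — Resonance: ω₀ = 1/√(LC) = 1/√(0.00181·1.44e-07) = 6.194e+04 rad/s.
Step 2 — f₀ = ω₀/(2π) = 9858 Hz.
Step 3 — Series Q: Q = ω₀L/R = 6.194e+04·0.00181/100 = 1.121.
Step 4 — Bandwidth: Δω = ω₀/Q = 5.525e+04 rad/s; BW = Δω/(2π) = 8793 Hz.

(a) f₀ = 9858 Hz  (b) Q = 1.121  (c) BW = 8793 Hz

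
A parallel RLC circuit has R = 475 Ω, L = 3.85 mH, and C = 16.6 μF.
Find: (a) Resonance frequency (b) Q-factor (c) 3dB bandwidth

Step 1 — Resonance: ω₀ = 1/√(LC) = 1/√(0.00385·1.66e-05) = 3956 rad/s.
Step 2 — f₀ = ω₀/(2π) = 629.6 Hz.
Step 3 — Parallel Q: Q = R/(ω₀L) = 475/(3956·0.00385) = 31.19.
Step 4 — Bandwidth: Δω = ω₀/Q = 126.8 rad/s; BW = Δω/(2π) = 20.18 Hz.

(a) f₀ = 629.6 Hz  (b) Q = 31.19  (c) BW = 20.18 Hz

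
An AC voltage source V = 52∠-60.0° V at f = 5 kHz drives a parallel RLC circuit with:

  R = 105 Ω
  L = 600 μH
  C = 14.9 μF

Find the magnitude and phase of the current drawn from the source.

Step 1 — Angular frequency: ω = 2π·f = 2π·5000 = 3.142e+04 rad/s.
Step 2 — Component impedances:
  R: Z = R = 105 Ω
  L: Z = jωL = j·3.142e+04·0.0006 = 0 + j18.85 Ω
  C: Z = 1/(jωC) = -j/(ω·C) = 0 - j2.136 Ω
Step 3 — Parallel combination: 1/Z_total = 1/R + 1/L + 1/C; Z_total = 0.05526 - j2.408 Ω = 2.409∠-88.7° Ω.
Step 4 — Source phasor: V = 52∠-60.0° V = 26 - j45.03 V.
Step 5 — Ohm's law: I = V / Z_total = (26 - j45.03) / (0.05526 - j2.408) = 18.94 + j10.36 A.
Step 6 — Convert to polar: |I| = 21.59 A, ∠I = 28.7°.

I = 21.59∠28.7° A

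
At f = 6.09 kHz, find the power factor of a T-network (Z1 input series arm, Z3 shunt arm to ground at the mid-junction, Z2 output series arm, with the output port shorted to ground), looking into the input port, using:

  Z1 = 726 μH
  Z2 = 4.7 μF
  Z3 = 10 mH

Step 1 — Angular frequency: ω = 2π·f = 2π·6090 = 3.826e+04 rad/s.
Step 2 — Component impedances:
  Z1: Z = jωL = j·3.826e+04·0.000726 = 0 + j27.78 Ω
  Z2: Z = 1/(jωC) = -j/(ω·C) = 0 - j5.56 Ω
  Z3: Z = jωL = j·3.826e+04·0.01 = 0 + j382.6 Ω
Step 3 — With the output port shorted to ground, the output series arm Z2 runs from the junction to ground; the shunt arm Z3 also runs from the junction to ground. They appear in parallel: Z3 || Z2 = 0 - j5.642 Ω.
Step 4 — Series with input arm Z1: Z_in = Z1 + (Z3 || Z2) = 0 + j22.14 Ω = 22.14∠90.0° Ω.
Step 5 — Power factor: PF = cos(φ) = Re(Z)/|Z| = 0/22.14 = 0.
Step 6 — Type: Im(Z) = 22.14 ⇒ lagging (phase φ = 90.0°).

PF = 0 (lagging, φ = 90.0°)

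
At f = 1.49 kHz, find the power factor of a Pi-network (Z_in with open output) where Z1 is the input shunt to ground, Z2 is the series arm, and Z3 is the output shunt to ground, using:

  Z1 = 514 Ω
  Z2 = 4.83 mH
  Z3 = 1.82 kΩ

Step 1 — Angular frequency: ω = 2π·f = 2π·1490 = 9362 rad/s.
Step 2 — Component impedances:
  Z1: Z = R = 514 Ω
  Z2: Z = jωL = j·9362·0.00483 = 0 + j45.22 Ω
  Z3: Z = R = 1820 Ω
Step 3 — With open output, the series arm Z2 and the output shunt Z3 appear in series to ground: Z2 + Z3 = 1820 + j45.22 Ω.
Step 4 — Parallel with input shunt Z1: Z_in = Z1 || (Z2 + Z3) = 400.8 + j2.192 Ω = 400.9∠0.3° Ω.
Step 5 — Power factor: PF = cos(φ) = Re(Z)/|Z| = 400.85/400.85 = 1.
Step 6 — Type: Im(Z) = 2.192 ⇒ lagging (phase φ = 0.3°).

PF = 1 (lagging, φ = 0.3°)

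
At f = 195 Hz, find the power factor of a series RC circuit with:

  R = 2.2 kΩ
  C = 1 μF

Step 1 — Angular frequency: ω = 2π·f = 2π·195 = 1225 rad/s.
Step 2 — Component impedances:
  R: Z = R = 2200 Ω
  C: Z = 1/(jωC) = -j/(ω·C) = 0 - j816.2 Ω
Step 3 — Series combination: Z_total = R + C = 2200 - j816.2 Ω = 2347∠-20.4° Ω.
Step 4 — Power factor: PF = cos(φ) = Re(Z)/|Z| = 2200/2346.5 = 0.9376.
Step 5 — Type: Im(Z) = -816.2 ⇒ leading (phase φ = -20.4°).

PF = 0.9376 (leading, φ = -20.4°)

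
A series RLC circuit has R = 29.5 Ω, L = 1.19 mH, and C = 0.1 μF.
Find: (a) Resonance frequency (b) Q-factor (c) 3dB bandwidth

Step 1 — Resonance: ω₀ = 1/√(LC) = 1/√(0.00119·1e-07) = 9.167e+04 rad/s.
Step 2 — f₀ = ω₀/(2π) = 1.459e+04 Hz.
Step 3 — Series Q: Q = ω₀L/R = 9.167e+04·0.00119/29.5 = 3.698.
Step 4 — Bandwidth: Δω = ω₀/Q = 2.479e+04 rad/s; BW = Δω/(2π) = 3945 Hz.

(a) f₀ = 1.459e+04 Hz  (b) Q = 3.698  (c) BW = 3945 Hz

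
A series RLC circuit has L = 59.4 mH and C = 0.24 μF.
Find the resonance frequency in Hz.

Step 1 — Resonance condition Im(Z)=0 gives ω₀ = 1/√(LC).
Step 2 — ω₀ = 1/√(0.0594·2.4e-07) = 8375 rad/s.
Step 3 — f₀ = ω₀/(2π) = 1333 Hz.

f₀ = 1333 Hz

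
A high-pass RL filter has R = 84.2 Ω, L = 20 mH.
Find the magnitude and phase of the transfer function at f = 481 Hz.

Step 1 — Angular frequency: ω = 2π·481 = 3022 rad/s.
Step 2 — Transfer function: H(jω) = jωL/(R + jωL).
Step 3 — Numerator jωL = j·60.44; denominator R + jωL = 84.2 + j60.44.
Step 4 — H = 0.3401 + j0.4737.
Step 5 — Magnitude: |H| = 0.5832 (-4.7 dB); phase: φ = 54.3°.

|H| = 0.5832 (-4.7 dB), φ = 54.3°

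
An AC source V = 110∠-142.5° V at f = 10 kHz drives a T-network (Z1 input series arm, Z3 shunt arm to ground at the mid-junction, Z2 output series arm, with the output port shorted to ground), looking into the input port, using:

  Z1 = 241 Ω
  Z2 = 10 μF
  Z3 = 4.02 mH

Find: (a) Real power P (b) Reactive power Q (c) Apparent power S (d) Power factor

Step 1 — Angular frequency: ω = 2π·f = 2π·1e+04 = 6.283e+04 rad/s.
Step 2 — Component impedances:
  Z1: Z = R = 241 Ω
  Z2: Z = 1/(jωC) = -j/(ω·C) = 0 - j1.592 Ω
  Z3: Z = jωL = j·6.283e+04·0.00402 = 0 + j252.6 Ω
Step 3 — With the output port shorted to ground, the output series arm Z2 runs from the junction to ground; the shunt arm Z3 also runs from the junction to ground. They appear in parallel: Z3 || Z2 = 0 - j1.602 Ω.
Step 4 — Series with input arm Z1: Z_in = Z1 + (Z3 || Z2) = 241 - j1.602 Ω = 241∠-0.4° Ω.
Step 5 — Source phasor: V = 110∠-142.5° V = -87.27 - j66.96 V.
Step 6 — Current: I = V / Z = -0.3602 - j0.2803 A = 0.4564∠-142.1° A.
Step 7 — Complex power: S = V·I* = 50.21 - j0.3337 VA.
Step 8 — Real power: P = Re(S) = 50.21 W.
Step 9 — Reactive power: Q = Im(S) = -0.3337 VAR.
Step 10 — Apparent power: |S| = 50.21 VA.
Step 11 — Power factor: PF = P/|S| = 1 (leading).

(a) P = 50.21 W  (b) Q = -0.3337 VAR  (c) S = 50.21 VA  (d) PF = 1 (leading)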